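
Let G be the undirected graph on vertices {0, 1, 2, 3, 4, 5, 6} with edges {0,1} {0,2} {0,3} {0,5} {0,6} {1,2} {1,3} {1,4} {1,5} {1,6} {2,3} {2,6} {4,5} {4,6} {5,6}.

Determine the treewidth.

A width-3 tree decomposition is:
Bags: B1 = {0, 1, 2, 6}  B2 = {0, 1, 2, 3}  B3 = {0, 1, 5, 6}  B4 = {1, 4, 5, 6}
Tree: B1–B2, B1–B3, B3–B4
Each bag holds 4 vertices, so the decomposition has width 3, which upper-bounds the treewidth. Conversely, {0, 1, 2, 3} is a clique of size 4, and the vertices of any clique must share a bag in every tree decomposition; so some bag has ≥ 4 vertices and tw(G) ≥ 3. Hence tw(G) = 3 exactly.

3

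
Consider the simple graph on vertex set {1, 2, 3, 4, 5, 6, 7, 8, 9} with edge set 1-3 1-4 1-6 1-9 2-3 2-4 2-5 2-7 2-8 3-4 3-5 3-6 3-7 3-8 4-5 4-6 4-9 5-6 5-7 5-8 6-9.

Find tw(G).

A width-3 tree decomposition is:
Bags: B1 = {2, 3, 4, 5}  B2 = {3, 4, 5, 6}  B3 = {2, 3, 5, 8}  B4 = {2, 3, 5, 7}  B5 = {1, 3, 4, 6}  B6 = {1, 4, 6, 9}
Tree: B1–B2, B1–B3, B3–B4, B2–B5, B5–B6
Each bag holds 4 vertices, so the decomposition has width 3, which upper-bounds the treewidth. For the lower bound, the 4 vertices {1, 4, 6, 9} are pairwise adjacent, and any tree decomposition puts a clique entirely inside one bag — forcing width ≥ 3. Hence tw(G) = 3 exactly.

3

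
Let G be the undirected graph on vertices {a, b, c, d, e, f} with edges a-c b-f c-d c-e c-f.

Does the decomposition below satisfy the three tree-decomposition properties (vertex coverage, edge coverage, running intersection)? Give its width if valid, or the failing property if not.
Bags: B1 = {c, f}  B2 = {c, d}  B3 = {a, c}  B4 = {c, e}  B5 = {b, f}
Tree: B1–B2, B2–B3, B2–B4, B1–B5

Vertex coverage: the bags together contain {a, b, c, d, e, f}, the full vertex set. Edge coverage: each edge of G has both endpoints in at least one bag. Running intersection: for every vertex, the bags containing it form a connected subtree. All three properties hold, so this is a valid tree decomposition of width max|bag| − 1 = 1, and hence tw(G) ≤ 1.

Yes; width 1.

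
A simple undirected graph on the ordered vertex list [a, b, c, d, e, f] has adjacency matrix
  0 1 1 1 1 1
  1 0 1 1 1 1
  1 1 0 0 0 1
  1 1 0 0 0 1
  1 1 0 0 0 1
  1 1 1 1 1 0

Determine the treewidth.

A width-3 tree decomposition is:
Bags: B1 = {a, b, c, f}  B2 = {a, b, d, f}  B3 = {a, b, e, f}
Tree: B1–B2, B2–B3
Every bag has size at most 4, so the width is 4 − 1 = 3 and tw(G) ≤ 3. Conversely, {a, b, d, f} is a clique of size 4, and the vertices of any clique must share a bag in every tree decomposition; so some bag has ≥ 4 vertices and tw(G) ≥ 3. Therefore the treewidth is 3.

3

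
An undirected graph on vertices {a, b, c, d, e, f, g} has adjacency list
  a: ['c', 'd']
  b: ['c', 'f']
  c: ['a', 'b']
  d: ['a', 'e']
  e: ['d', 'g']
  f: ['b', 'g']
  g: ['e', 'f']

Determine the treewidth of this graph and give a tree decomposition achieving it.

Treewidth 2.
One optimal decomposition is:
Bags: B1 = {a, b, c}  B2 = {a, b, d}  B3 = {b, d, e}  B4 = {b, e, g}  B5 = {b, f, g}
Tree: B1–B2, B2–B3, B3–B4, B4–B5

Each bag holds 3 vertices, so the decomposition has width 2, which upper-bounds the treewidth. Since b–c–a–d–e–g–f–b is a cycle in G, G is not acyclic. Forests are exactly the graphs of treewidth ≤ 1, so tw(G) ≥ 2. Therefore the treewidth is 2.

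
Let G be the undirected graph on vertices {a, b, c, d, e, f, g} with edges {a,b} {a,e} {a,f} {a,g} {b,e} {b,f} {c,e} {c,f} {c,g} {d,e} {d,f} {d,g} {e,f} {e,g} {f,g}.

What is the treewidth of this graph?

3

A width-3 tree decomposition is:
Bags: B1 = {d, e, f, g}  B2 = {a, e, f, g}  B3 = {a, b, e, f}  B4 = {c, e, f, g}
Tree: B1–B2, B2–B3, B1–B4
Each bag holds 4 vertices, so the decomposition has width 3, which upper-bounds the treewidth. On the other hand G contains the 4-clique {d, e, f, g}. A clique must lie in a single bag of any decomposition, so no decomposition can have width below 3. Therefore the treewidth is 3.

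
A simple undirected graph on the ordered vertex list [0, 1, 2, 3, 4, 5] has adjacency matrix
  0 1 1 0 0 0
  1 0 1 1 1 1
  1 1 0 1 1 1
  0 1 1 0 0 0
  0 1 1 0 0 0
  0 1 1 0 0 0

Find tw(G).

A width-2 tree decomposition is:
Bags: B1 = {1, 2, 5}  B2 = {1, 2, 4}  B3 = {0, 1, 2}  B4 = {1, 2, 3}
Tree: B1–B2, B2–B3, B2–B4
Every bag has size at most 3, so the width is 3 − 1 = 2 and tw(G) ≤ 2. On the other hand G contains the 3-clique {0, 1, 2}. A clique must lie in a single bag of any decomposition, so no decomposition can have width below 2. Hence tw(G) = 2 exactly.

2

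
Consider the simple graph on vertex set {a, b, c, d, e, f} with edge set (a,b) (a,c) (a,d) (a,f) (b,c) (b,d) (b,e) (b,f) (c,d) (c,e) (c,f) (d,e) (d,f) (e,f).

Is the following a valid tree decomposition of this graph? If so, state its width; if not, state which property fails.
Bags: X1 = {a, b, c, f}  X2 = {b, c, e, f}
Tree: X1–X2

No — vertex d appears in no bag.

A tree decomposition must satisfy three properties: every vertex lies in some bag; for every edge, both endpoints lie together in some bag; and for every vertex, the bags containing it form a connected subtree. Here vertex d appears in no bag, so the decomposition is invalid.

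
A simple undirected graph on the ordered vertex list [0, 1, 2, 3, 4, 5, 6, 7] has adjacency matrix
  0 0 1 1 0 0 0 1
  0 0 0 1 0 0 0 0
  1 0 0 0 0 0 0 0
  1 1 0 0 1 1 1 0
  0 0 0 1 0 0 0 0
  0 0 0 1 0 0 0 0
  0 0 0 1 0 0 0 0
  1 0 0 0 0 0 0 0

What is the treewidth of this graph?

A width-1 tree decomposition is:
Bags: B1 = {0, 3}  B2 = {3, 6}  B3 = {0, 2}  B4 = {0, 7}  B5 = {1, 3}  B6 = {3, 4}  B7 = {3, 5}
Tree: B1–B2, B1–B3, B1–B4, B1–B5, B1–B6, B6–B7
Every bag has size at most 2, so the width is 2 − 1 = 1 and tw(G) ≤ 1. Since G has at least one edge (e.g. 3–0), it is not an edgeless graph, so tw(G) ≥ 1. Therefore the treewidth is 1.

1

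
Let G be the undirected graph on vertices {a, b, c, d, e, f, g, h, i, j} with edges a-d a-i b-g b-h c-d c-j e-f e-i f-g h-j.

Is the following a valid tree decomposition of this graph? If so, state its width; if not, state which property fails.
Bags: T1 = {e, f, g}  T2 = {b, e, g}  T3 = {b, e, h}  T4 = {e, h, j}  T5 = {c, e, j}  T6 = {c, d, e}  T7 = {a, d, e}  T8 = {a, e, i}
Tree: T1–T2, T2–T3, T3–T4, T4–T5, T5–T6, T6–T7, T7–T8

Yes; width 2.

Vertex coverage: the bags together contain {a, b, c, d, e, f, g, h, i, j}, the full vertex set. Edge coverage: each edge of G has both endpoints in at least one bag. Running intersection: for every vertex, the bags containing it form a connected subtree. All three properties hold, so this is a valid tree decomposition of width max|bag| − 1 = 2, and hence tw(G) ≤ 2.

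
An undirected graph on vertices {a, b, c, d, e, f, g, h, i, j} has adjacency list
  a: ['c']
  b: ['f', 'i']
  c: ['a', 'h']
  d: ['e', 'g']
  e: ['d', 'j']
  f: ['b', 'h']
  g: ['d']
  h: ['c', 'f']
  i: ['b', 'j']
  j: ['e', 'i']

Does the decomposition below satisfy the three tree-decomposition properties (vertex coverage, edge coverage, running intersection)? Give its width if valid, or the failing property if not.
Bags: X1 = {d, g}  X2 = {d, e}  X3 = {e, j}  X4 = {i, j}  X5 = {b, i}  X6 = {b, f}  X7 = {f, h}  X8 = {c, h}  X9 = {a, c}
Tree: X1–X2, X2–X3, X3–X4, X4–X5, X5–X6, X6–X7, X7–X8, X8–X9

Vertex coverage: the bags together contain {a, b, c, d, e, f, g, h, i, j}, the full vertex set. Edge coverage: each edge of G has both endpoints in at least one bag. Running intersection: for every vertex, the bags containing it form a connected subtree. All three properties hold, so this is a valid tree decomposition of width max|bag| − 1 = 1, and hence tw(G) ≤ 1.

Yes; width 1.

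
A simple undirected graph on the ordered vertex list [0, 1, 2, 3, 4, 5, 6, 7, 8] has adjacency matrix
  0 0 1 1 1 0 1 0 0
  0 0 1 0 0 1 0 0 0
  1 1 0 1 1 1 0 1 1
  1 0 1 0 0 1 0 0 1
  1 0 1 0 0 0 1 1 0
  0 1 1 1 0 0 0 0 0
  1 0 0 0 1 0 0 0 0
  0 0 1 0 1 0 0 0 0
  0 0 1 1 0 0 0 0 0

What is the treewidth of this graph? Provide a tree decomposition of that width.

Treewidth 2.
One optimal decomposition is:
Bags: B1 = {2, 3, 5}  B2 = {0, 2, 3}  B3 = {2, 3, 8}  B4 = {1, 2, 5}  B5 = {0, 2, 4}  B6 = {0, 4, 6}  B7 = {2, 4, 7}
Tree: B1–B2, B2–B3, B1–B4, B2–B5, B5–B6, B5–B7

Each bag holds 3 vertices, so the decomposition has width 2, which upper-bounds the treewidth. For the lower bound, the 3 vertices {1, 2, 5} are pairwise adjacent, and any tree decomposition puts a clique entirely inside one bag — forcing width ≥ 2. Combining the bounds, tw(G) = 2.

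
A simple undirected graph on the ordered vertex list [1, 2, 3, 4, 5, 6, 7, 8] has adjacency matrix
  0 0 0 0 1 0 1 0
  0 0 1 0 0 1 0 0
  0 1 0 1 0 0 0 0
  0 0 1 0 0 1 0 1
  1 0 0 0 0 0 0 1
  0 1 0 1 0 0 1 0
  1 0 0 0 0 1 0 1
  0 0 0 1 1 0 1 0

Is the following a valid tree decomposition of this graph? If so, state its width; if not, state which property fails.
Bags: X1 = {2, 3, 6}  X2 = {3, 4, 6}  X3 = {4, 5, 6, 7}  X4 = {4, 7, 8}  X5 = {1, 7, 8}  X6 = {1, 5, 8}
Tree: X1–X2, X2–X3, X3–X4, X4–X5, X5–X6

No — bags containing vertex 5 are not connected in the tree.

A tree decomposition must satisfy three properties: every vertex lies in some bag; for every edge, both endpoints lie together in some bag; and for every vertex, the bags containing it form a connected subtree. Here bags containing vertex 5 are not connected in the tree, so the decomposition is invalid.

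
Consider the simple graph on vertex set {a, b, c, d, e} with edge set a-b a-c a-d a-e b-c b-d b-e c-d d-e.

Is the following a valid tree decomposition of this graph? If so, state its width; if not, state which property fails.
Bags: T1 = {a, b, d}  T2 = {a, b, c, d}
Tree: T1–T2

No — vertex e appears in no bag.

A tree decomposition must satisfy three properties: every vertex lies in some bag; for every edge, both endpoints lie together in some bag; and for every vertex, the bags containing it form a connected subtree. Here vertex e appears in no bag, so the decomposition is invalid.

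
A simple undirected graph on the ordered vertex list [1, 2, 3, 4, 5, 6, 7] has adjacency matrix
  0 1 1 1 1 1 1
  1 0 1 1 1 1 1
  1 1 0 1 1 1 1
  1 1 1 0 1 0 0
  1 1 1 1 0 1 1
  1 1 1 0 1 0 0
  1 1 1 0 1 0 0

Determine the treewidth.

A width-4 tree decomposition is:
Bags: B1 = {1, 2, 3, 4, 5}  B2 = {1, 2, 3, 5, 7}  B3 = {1, 2, 3, 5, 6}
Tree: B1–B2, B2–B3
Every bag has size at most 5, so the width is 5 − 1 = 4 and tw(G) ≤ 4. Conversely, {1, 2, 3, 4, 5} is a clique of size 5, and the vertices of any clique must share a bag in every tree decomposition; so some bag has ≥ 5 vertices and tw(G) ≥ 4. Therefore the treewidth is 4.

4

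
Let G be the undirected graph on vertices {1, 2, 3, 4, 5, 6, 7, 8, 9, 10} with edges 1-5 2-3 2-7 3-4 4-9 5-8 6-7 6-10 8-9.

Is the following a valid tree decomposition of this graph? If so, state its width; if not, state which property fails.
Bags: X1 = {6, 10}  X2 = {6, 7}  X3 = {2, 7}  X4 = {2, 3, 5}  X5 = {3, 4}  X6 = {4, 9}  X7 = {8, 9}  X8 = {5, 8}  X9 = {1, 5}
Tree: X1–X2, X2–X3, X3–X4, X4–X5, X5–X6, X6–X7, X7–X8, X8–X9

No — bags containing vertex 5 are not connected in the tree.

A tree decomposition must satisfy three properties: every vertex lies in some bag; for every edge, both endpoints lie together in some bag; and for every vertex, the bags containing it form a connected subtree. Here bags containing vertex 5 are not connected in the tree, so the decomposition is invalid.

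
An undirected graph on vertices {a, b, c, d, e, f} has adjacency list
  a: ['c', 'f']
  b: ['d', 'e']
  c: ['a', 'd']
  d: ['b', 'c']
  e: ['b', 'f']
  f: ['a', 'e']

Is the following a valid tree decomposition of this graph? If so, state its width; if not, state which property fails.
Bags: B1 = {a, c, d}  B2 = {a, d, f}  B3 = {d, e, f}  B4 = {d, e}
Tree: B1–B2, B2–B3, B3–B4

No — vertex b appears in no bag.

A tree decomposition must satisfy three properties: every vertex lies in some bag; for every edge, both endpoints lie together in some bag; and for every vertex, the bags containing it form a connected subtree. Here vertex b appears in no bag, so the decomposition is invalid.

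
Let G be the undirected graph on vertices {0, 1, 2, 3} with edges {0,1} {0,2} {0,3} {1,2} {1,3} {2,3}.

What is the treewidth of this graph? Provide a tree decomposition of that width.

Treewidth 3.
One optimal decomposition is:
Bags: B1 = {0, 1, 2, 3}
Tree: (single bag)

A single bag containing all 4 vertices is trivially a valid decomposition of width 3. For the lower bound, the 4 vertices {0, 1, 2, 3} are pairwise adjacent, and any tree decomposition puts a clique entirely inside one bag — forcing width ≥ 3. The upper and lower bounds meet at 3, so that is the treewidth.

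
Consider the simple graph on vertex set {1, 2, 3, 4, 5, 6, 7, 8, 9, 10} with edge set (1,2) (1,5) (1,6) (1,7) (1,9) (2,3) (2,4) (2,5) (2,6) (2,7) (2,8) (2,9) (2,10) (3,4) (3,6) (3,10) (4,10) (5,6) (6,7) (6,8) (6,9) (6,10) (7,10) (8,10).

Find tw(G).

A width-3 tree decomposition is:
Bags: B1 = {1, 2, 6, 7}  B2 = {2, 6, 7, 10}  B3 = {1, 2, 5, 6}  B4 = {2, 3, 6, 10}  B5 = {2, 3, 4, 10}  B6 = {1, 2, 6, 9}  B7 = {2, 6, 8, 10}
Tree: B1–B2, B1–B3, B2–B4, B4–B5, B1–B6, B2–B7
The largest bag has 4 vertices, giving width 3; this decomposition certifies tw(G) ≤ 3. Conversely, {2, 3, 4, 10} is a clique of size 4, and the vertices of any clique must share a bag in every tree decomposition; so some bag has ≥ 4 vertices and tw(G) ≥ 3. Combining the bounds, tw(G) = 3.

3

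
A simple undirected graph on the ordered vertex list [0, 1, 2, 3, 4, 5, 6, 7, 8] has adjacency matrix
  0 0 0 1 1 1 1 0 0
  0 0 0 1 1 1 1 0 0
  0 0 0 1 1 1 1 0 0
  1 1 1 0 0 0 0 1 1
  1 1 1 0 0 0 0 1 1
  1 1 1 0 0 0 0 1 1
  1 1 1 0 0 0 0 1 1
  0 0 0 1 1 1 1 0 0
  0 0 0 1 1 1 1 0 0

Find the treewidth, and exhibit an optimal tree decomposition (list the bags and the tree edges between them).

Every bag has size at most 5, so the width is 5 − 1 = 4 and tw(G) ≤ 4. For the lower bound: the 5 vertex sets {4,7}, {3,8}, {2,6}, {5}, {1} are disjoint, each induces a connected subgraph, and every pair is joined by at least one edge of G. Contracting each set to a single vertex therefore yields K_{5} as a minor, and since treewidth is minor-monotone, tw(G) ≥ tw(K_{5}) = 4. Combining the bounds, tw(G) = 4.

Treewidth 4.
Bags: B1 = {3, 4, 5, 6, 7}  B2 = {3, 4, 5, 6, 8}  B3 = {2, 3, 4, 5, 6}  B4 = {1, 3, 4, 5, 6}  B5 = {0, 3, 4, 5, 6}
Tree: B1–B2, B2–B3, B3–B4, B4–B5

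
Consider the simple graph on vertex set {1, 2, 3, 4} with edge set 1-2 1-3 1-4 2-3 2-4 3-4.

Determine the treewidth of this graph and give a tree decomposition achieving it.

Treewidth 3.
One optimal decomposition is:
Bags: B1 = {1, 2, 3, 4}
Tree: (single bag)

With just one bag of size 4, the width is 4 − 1 = 3, so tw(G) ≤ 3. Conversely, {1, 2, 3, 4} is a clique of size 4, and the vertices of any clique must share a bag in every tree decomposition; so some bag has ≥ 4 vertices and tw(G) ≥ 3. Combining the bounds, tw(G) = 3.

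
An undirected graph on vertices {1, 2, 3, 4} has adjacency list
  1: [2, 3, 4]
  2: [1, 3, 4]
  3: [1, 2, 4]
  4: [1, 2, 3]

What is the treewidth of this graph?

3

A width-3 tree decomposition is:
Bags: B1 = {1, 2, 3, 4}
Tree: (single bag)
With just one bag of size 4, the width is 4 − 1 = 3, so tw(G) ≤ 3. On the other hand G contains the 4-clique {1, 2, 3, 4}. A clique must lie in a single bag of any decomposition, so no decomposition can have width below 3. Hence tw(G) = 3 exactly.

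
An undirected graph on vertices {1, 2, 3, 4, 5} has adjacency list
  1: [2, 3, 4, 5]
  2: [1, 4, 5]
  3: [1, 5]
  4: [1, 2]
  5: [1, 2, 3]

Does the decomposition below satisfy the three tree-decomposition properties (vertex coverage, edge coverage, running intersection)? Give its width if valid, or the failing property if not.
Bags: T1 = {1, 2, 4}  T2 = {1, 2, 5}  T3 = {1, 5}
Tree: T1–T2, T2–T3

No — vertex 3 appears in no bag.

A tree decomposition must satisfy three properties: every vertex lies in some bag; for every edge, both endpoints lie together in some bag; and for every vertex, the bags containing it form a connected subtree. Here vertex 3 appears in no bag, so the decomposition is invalid.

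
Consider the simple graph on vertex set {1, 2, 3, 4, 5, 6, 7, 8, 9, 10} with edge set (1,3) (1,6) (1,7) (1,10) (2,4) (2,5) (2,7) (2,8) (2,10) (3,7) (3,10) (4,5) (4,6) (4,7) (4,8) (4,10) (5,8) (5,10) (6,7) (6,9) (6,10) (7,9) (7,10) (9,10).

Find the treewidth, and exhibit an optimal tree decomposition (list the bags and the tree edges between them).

Treewidth 3.
One such decomposition:
Bags: B1 = {4, 6, 7, 10}  B2 = {2, 4, 7, 10}  B3 = {1, 6, 7, 10}  B4 = {2, 4, 5, 10}  B5 = {1, 3, 7, 10}  B6 = {2, 4, 5, 8}  B7 = {6, 7, 9, 10}
Tree: B1–B2, B1–B3, B2–B4, B3–B5, B4–B6, B1–B7

Every bag has size at most 4, so the width is 4 − 1 = 3 and tw(G) ≤ 3. For the lower bound, the 4 vertices {2, 4, 5, 8} are pairwise adjacent, and any tree decomposition puts a clique entirely inside one bag — forcing width ≥ 3. Therefore the treewidth is 3.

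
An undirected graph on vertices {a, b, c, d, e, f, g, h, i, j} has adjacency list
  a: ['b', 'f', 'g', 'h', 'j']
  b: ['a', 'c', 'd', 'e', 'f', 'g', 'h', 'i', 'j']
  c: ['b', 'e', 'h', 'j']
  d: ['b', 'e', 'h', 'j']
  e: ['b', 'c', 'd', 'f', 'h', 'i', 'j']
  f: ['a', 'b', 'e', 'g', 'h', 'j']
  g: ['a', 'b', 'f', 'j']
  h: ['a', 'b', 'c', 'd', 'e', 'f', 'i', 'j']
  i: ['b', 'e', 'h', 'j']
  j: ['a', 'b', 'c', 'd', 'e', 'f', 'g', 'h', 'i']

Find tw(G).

4

A width-4 tree decomposition is:
Bags: B1 = {b, e, f, h, j}  B2 = {b, c, e, h, j}  B3 = {a, b, f, h, j}  B4 = {b, e, h, i, j}  B5 = {b, d, e, h, j}  B6 = {a, b, f, g, j}
Tree: B1–B2, B1–B3, B1–B4, B4–B5, B3–B6
Every bag has size at most 5, so the width is 5 − 1 = 4 and tw(G) ≤ 4. On the other hand G contains the 5-clique {a, b, f, g, j}. A clique must lie in a single bag of any decomposition, so no decomposition can have width below 4. Therefore the treewidth is 4.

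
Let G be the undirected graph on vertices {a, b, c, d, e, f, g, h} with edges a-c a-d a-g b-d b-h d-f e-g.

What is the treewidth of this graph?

1

A width-1 tree decomposition is:
Bags: B1 = {a, d}  B2 = {b, d}  B3 = {b, h}  B4 = {a, g}  B5 = {a, c}  B6 = {d, f}  B7 = {e, g}
Tree: B1–B2, B2–B3, B1–B4, B4–B5, B2–B6, B4–B7
The largest bag has 2 vertices, giving width 1; this decomposition certifies tw(G) ≤ 1. G has an edge, so its treewidth is at least 1. The upper and lower bounds meet at 1, so that is the treewidth.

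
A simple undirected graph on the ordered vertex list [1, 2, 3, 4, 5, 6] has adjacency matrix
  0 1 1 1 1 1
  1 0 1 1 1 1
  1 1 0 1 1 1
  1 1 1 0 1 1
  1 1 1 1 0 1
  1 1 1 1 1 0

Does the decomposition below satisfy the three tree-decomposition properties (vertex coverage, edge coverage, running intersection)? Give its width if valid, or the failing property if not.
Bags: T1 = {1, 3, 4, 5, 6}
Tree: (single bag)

No — vertex 2 appears in no bag.

A tree decomposition must satisfy three properties: every vertex lies in some bag; for every edge, both endpoints lie together in some bag; and for every vertex, the bags containing it form a connected subtree. Here vertex 2 appears in no bag, so the decomposition is invalid.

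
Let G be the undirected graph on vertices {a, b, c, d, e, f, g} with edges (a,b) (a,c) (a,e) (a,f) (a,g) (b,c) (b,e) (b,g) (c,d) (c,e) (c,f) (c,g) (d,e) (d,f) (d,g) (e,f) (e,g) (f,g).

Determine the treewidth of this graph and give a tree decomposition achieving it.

The largest bag has 5 vertices, giving width 4; this decomposition certifies tw(G) ≤ 4. For the lower bound, the 5 vertices {c, d, e, f, g} are pairwise adjacent, and any tree decomposition puts a clique entirely inside one bag — forcing width ≥ 4. Combining the bounds, tw(G) = 4.

Treewidth 4.
Bags: B1 = {c, d, e, f, g}  B2 = {a, c, e, f, g}  B3 = {a, b, c, e, g}
Tree: B1–B2, B2–B3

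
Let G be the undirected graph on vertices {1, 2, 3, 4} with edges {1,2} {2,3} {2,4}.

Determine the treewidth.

1

A width-1 tree decomposition is:
Bags: B1 = {2, 3}  B2 = {1, 2}  B3 = {2, 4}
Tree: B1–B2, B1–B3
Each bag holds 2 vertices, so the decomposition has width 1, which upper-bounds the treewidth. Any graph with an edge has treewidth ≥ 1, and G has the edge 3–2. Combining the bounds, tw(G) = 1.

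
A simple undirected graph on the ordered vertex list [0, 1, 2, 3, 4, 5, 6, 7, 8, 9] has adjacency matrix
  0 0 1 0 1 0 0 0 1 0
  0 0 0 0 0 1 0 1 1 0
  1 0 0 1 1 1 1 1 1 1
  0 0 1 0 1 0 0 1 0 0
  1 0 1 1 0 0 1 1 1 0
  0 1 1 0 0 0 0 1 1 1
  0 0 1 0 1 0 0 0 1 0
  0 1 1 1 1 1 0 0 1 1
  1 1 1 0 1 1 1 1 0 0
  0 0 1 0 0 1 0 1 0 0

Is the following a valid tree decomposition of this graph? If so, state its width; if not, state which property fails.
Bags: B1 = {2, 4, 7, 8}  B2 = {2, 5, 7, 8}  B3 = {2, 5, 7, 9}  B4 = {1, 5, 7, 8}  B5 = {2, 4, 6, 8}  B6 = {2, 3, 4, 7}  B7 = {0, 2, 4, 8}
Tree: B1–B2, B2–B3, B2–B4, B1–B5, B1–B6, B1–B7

Vertex coverage: the bags together contain {0, 1, 2, 3, 4, 5, 6, 7, 8, 9}, the full vertex set. Edge coverage: each edge of G has both endpoints in at least one bag. Running intersection: for every vertex, the bags containing it form a connected subtree. All three properties hold, so this is a valid tree decomposition of width max|bag| − 1 = 3, and hence tw(G) ≤ 3.

Yes; width 3.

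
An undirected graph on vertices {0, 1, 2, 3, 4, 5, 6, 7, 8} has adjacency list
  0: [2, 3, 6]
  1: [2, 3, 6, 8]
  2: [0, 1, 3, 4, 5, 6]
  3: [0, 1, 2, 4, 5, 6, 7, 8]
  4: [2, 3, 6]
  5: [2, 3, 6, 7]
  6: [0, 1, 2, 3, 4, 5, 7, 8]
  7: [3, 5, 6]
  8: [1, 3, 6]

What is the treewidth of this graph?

A width-3 tree decomposition is:
Bags: B1 = {2, 3, 5, 6}  B2 = {1, 2, 3, 6}  B3 = {1, 3, 6, 8}  B4 = {2, 3, 4, 6}  B5 = {3, 5, 6, 7}  B6 = {0, 2, 3, 6}
Tree: B1–B2, B2–B3, B1–B4, B1–B5, B1–B6
The largest bag has 4 vertices, giving width 3; this decomposition certifies tw(G) ≤ 3. Conversely, {1, 3, 6, 8} is a clique of size 4, and the vertices of any clique must share a bag in every tree decomposition; so some bag has ≥ 4 vertices and tw(G) ≥ 3. Therefore the treewidth is 3.

3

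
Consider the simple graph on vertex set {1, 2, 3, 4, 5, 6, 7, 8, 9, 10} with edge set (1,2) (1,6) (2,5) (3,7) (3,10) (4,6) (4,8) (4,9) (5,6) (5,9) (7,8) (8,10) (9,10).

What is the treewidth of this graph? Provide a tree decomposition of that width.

Each bag holds 3 vertices, so the decomposition has width 2, which upper-bounds the treewidth. Since 3–7–8–10–3 is a cycle in G, G is not acyclic. Forests are exactly the graphs of treewidth ≤ 1, so tw(G) ≥ 2. The upper and lower bounds meet at 2, so that is the treewidth.

Treewidth 2.
One such decomposition:
Bags: B1 = {3, 7, 10}  B2 = {7, 8, 10}  B3 = {8, 9, 10}  B4 = {4, 8, 9}  B5 = {4, 5, 9}  B6 = {4, 5, 6}  B7 = {2, 5, 6}  B8 = {1, 2, 6}
Tree: B1–B2, B2–B3, B3–B4, B4–B5, B5–B6, B6–B7, B7–B8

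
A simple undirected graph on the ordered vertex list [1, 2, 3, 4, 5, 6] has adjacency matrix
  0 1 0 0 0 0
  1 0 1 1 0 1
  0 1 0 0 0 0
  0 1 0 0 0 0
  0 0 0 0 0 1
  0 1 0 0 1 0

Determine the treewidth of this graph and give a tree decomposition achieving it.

Treewidth 1.
One such decomposition:
Bags: B1 = {1, 2}  B2 = {2, 4}  B3 = {2, 3}  B4 = {2, 6}  B5 = {5, 6}
Tree: B1–B2, B2–B3, B3–B4, B4–B5

Each bag holds 2 vertices, so the decomposition has width 1, which upper-bounds the treewidth. G has an edge, so its treewidth is at least 1. Therefore the treewidth is 1.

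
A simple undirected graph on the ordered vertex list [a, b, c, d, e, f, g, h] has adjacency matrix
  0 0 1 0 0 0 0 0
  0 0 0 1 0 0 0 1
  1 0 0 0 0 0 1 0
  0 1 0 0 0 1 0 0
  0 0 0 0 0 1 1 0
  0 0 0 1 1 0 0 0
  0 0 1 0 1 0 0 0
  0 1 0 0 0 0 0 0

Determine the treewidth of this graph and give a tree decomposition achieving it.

Treewidth 1.
One such decomposition:
Bags: B1 = {b, h}  B2 = {b, d}  B3 = {d, f}  B4 = {e, f}  B5 = {e, g}  B6 = {c, g}  B7 = {a, c}
Tree: B1–B2, B2–B3, B3–B4, B4–B5, B5–B6, B6–B7

Every bag has size at most 2, so the width is 2 − 1 = 1 and tw(G) ≤ 1. Any graph with an edge has treewidth ≥ 1, and G has the edge h–b. Combining the bounds, tw(G) = 1.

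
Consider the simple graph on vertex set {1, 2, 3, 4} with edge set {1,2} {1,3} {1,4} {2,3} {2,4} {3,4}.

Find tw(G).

A width-3 tree decomposition is:
Bags: B1 = {1, 2, 3, 4}
Tree: (single bag)
A single bag containing all 4 vertices is trivially a valid decomposition of width 3. On the other hand G contains the 4-clique {1, 2, 3, 4}. A clique must lie in a single bag of any decomposition, so no decomposition can have width below 3. Hence tw(G) = 3 exactly.

3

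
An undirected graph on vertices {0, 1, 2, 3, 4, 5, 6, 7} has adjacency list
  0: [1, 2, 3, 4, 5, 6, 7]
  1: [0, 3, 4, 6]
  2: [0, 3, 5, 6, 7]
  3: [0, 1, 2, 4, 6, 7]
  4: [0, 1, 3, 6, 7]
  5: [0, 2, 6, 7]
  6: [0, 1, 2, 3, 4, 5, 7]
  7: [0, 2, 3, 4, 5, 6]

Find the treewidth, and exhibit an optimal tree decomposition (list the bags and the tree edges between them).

Treewidth 4.
One optimal decomposition is:
Bags: B1 = {0, 2, 3, 6, 7}  B2 = {0, 3, 4, 6, 7}  B3 = {0, 1, 3, 4, 6}  B4 = {0, 2, 5, 6, 7}
Tree: B1–B2, B2–B3, B1–B4

The largest bag has 5 vertices, giving width 4; this decomposition certifies tw(G) ≤ 4. For the lower bound, the 5 vertices {0, 2, 3, 6, 7} are pairwise adjacent, and any tree decomposition puts a clique entirely inside one bag — forcing width ≥ 4. Therefore the treewidth is 4.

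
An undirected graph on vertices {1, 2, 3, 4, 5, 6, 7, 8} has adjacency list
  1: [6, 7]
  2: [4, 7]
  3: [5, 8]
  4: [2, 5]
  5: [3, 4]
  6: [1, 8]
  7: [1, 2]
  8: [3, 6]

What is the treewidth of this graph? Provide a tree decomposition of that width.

Treewidth 2.
Bags: B1 = {1, 2, 7}  B2 = {1, 2, 6}  B3 = {2, 6, 8}  B4 = {2, 3, 8}  B5 = {2, 3, 5}  B6 = {2, 4, 5}
Tree: B1–B2, B2–B3, B3–B4, B4–B5, B5–B6

Each bag holds 3 vertices, so the decomposition has width 2, which upper-bounds the treewidth. The edges 2–7–1–6–8–3–5–4–2 form a cycle, so G is not a tree and its treewidth is at least 2. Therefore the treewidth is 2.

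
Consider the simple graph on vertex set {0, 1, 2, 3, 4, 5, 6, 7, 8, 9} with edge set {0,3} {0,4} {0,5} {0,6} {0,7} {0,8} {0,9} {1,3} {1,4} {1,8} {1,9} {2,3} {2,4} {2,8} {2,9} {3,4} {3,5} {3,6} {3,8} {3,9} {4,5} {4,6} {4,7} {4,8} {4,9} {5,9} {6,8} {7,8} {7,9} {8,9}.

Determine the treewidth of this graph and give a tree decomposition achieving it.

The largest bag has 5 vertices, giving width 4; this decomposition certifies tw(G) ≤ 4. Conversely, {0, 3, 4, 8, 9} is a clique of size 5, and the vertices of any clique must share a bag in every tree decomposition; so some bag has ≥ 5 vertices and tw(G) ≥ 4. Therefore the treewidth is 4.

Treewidth 4.
Bags: B1 = {2, 3, 4, 8, 9}  B2 = {0, 3, 4, 8, 9}  B3 = {1, 3, 4, 8, 9}  B4 = {0, 3, 4, 5, 9}  B5 = {0, 3, 4, 6, 8}  B6 = {0, 4, 7, 8, 9}
Tree: B1–B2, B1–B3, B2–B4, B2–B5, B2–B6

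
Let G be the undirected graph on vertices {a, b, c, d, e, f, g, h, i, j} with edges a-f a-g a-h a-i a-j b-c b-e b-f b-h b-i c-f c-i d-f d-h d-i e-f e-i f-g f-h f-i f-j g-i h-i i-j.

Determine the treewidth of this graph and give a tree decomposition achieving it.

The largest bag has 4 vertices, giving width 3; this decomposition certifies tw(G) ≤ 3. On the other hand G contains the 4-clique {a, f, g, i}. A clique must lie in a single bag of any decomposition, so no decomposition can have width below 3. Hence tw(G) = 3 exactly.

Treewidth 3.
One such decomposition:
Bags: B1 = {b, f, h, i}  B2 = {b, e, f, i}  B3 = {a, f, h, i}  B4 = {d, f, h, i}  B5 = {a, f, i, j}  B6 = {a, f, g, i}  B7 = {b, c, f, i}
Tree: B1–B2, B1–B3, B1–B4, B3–B5, B5–B6, B1–B7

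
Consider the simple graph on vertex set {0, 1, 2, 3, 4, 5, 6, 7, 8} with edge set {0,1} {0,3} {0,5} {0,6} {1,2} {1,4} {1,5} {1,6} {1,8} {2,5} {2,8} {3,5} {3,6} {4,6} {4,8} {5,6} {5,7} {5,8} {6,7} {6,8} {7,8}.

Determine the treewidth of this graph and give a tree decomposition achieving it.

Each bag holds 4 vertices, so the decomposition has width 3, which upper-bounds the treewidth. For the lower bound, the 4 vertices {1, 4, 6, 8} are pairwise adjacent, and any tree decomposition puts a clique entirely inside one bag — forcing width ≥ 3. Therefore the treewidth is 3.

Treewidth 3.
Bags: B1 = {1, 5, 6, 8}  B2 = {0, 1, 5, 6}  B3 = {0, 3, 5, 6}  B4 = {1, 2, 5, 8}  B5 = {1, 4, 6, 8}  B6 = {5, 6, 7, 8}
Tree: B1–B2, B2–B3, B1–B4, B1–B5, B1–B6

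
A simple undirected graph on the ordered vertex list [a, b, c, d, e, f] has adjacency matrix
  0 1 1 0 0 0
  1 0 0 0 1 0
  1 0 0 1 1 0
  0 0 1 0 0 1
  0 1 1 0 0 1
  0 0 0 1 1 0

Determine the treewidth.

2

A width-2 tree decomposition is:
Bags: B1 = {a, b, e}  B2 = {a, c, e}  B3 = {c, e, f}  B4 = {c, d, f}
Tree: B1–B2, B2–B3, B3–B4
Every bag has size at most 3, so the width is 3 − 1 = 2 and tw(G) ≤ 2. For the lower bound, G contains the cycle b–a–c–e–b, so G is not a forest; only forests have treewidth ≤ 1, hence tw(G) ≥ 2. Hence tw(G) = 2 exactly.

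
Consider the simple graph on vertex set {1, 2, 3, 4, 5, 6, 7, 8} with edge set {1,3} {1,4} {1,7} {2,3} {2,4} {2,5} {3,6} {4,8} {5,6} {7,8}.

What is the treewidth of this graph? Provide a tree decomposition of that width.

Each bag holds 3 vertices, so the decomposition has width 2, which upper-bounds the treewidth. For the lower bound, G contains the cycle 6–5–2–3–6, so G is not a forest; only forests have treewidth ≤ 1, hence tw(G) ≥ 2. Hence tw(G) = 2 exactly.

Treewidth 2.
One optimal decomposition is:
Bags: B1 = {3, 5, 6}  B2 = {2, 3, 5}  B3 = {1, 2, 3}  B4 = {1, 2, 4}  B5 = {1, 4, 7}  B6 = {4, 7, 8}
Tree: B1–B2, B2–B3, B3–B4, B4–B5, B5–B6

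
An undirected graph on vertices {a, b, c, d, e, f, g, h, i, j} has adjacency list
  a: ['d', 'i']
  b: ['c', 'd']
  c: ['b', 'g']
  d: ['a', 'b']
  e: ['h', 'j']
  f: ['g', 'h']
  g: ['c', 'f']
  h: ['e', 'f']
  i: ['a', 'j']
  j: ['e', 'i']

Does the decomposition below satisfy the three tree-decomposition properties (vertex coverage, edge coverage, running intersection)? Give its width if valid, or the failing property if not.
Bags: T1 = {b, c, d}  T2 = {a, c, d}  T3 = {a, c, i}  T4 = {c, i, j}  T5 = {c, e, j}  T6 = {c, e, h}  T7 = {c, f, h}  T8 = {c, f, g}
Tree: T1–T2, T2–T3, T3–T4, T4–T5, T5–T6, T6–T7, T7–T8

Yes; width 2.

Checking the three conditions: (i) the bags cover all of {a, b, c, d, e, f, g, h, i, j}; (ii) for each edge, some bag contains both endpoints; (iii) the bags containing any fixed vertex form a subtree. All hold, so the decomposition is valid with width 3 − 1 = 2.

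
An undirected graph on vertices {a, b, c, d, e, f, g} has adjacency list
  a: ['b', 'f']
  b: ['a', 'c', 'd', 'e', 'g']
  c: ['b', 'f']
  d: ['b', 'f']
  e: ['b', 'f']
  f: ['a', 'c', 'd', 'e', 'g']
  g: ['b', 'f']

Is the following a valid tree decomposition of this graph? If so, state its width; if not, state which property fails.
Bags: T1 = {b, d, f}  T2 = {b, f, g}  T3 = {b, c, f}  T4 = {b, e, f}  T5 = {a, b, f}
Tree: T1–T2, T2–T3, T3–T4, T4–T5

Yes; width 2.

Vertex coverage: the bags together contain {a, b, c, d, e, f, g}, the full vertex set. Edge coverage: each edge of G has both endpoints in at least one bag. Running intersection: for every vertex, the bags containing it form a connected subtree. All three properties hold, so this is a valid tree decomposition of width max|bag| − 1 = 2, and hence tw(G) ≤ 2.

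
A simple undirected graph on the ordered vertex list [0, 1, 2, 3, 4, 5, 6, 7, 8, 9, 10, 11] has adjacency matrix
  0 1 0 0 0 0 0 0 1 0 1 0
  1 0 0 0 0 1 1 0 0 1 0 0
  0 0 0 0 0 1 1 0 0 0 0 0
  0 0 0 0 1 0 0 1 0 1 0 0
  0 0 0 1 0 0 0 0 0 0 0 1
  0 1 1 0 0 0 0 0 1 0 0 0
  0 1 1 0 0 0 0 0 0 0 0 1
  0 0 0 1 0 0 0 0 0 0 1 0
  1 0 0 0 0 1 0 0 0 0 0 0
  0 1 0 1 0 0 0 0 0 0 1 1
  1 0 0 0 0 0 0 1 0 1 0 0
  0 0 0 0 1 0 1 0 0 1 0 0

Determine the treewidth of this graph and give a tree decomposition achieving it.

The largest bag has 4 vertices, giving width 3; this decomposition certifies tw(G) ≤ 3. For the lower bound: the 4 vertex sets {2,5,8}, {0}, {1}, {6,9,10,11} are disjoint, each induces a connected subgraph, and every pair is joined by at least one edge of G. Contracting each set to a single vertex therefore yields K_{4} as a minor, and since treewidth is minor-monotone, tw(G) ≥ tw(K_{4}) = 3. Therefore the treewidth is 3.

Treewidth 3.
Bags: B1 = {0, 2, 5, 8}  B2 = {0, 1, 2, 5}  B3 = {0, 1, 2, 6}  B4 = {0, 1, 6, 10}  B5 = {1, 6, 9, 10}  B6 = {6, 9, 10, 11}  B7 = {7, 9, 10, 11}  B8 = {3, 7, 9, 11}  B9 = {3, 4, 7, 11}
Tree: B1–B2, B2–B3, B3–B4, B4–B5, B5–B6, B6–B7, B7–B8, B8–B9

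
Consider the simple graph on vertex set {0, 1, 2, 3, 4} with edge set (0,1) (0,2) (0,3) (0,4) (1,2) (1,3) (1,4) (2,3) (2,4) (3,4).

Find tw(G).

4

A width-4 tree decomposition is:
Bags: B1 = {0, 1, 2, 3, 4}
Tree: (single bag)
A single bag containing all 5 vertices is trivially a valid decomposition of width 4. Conversely, {0, 1, 2, 3, 4} is a clique of size 5, and the vertices of any clique must share a bag in every tree decomposition; so some bag has ≥ 5 vertices and tw(G) ≥ 4. The upper and lower bounds meet at 4, so that is the treewidth.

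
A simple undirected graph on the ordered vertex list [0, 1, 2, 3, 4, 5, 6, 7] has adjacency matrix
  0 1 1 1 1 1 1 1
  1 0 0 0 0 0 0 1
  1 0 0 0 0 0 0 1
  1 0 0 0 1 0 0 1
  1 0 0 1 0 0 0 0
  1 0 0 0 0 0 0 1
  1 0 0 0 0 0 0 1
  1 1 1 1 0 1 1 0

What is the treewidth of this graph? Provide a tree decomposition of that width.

Treewidth 2.
One optimal decomposition is:
Bags: B1 = {0, 1, 7}  B2 = {0, 3, 7}  B3 = {0, 6, 7}  B4 = {0, 2, 7}  B5 = {0, 5, 7}  B6 = {0, 3, 4}
Tree: B1–B2, B1–B3, B2–B4, B4–B5, B2–B6

The largest bag has 3 vertices, giving width 2; this decomposition certifies tw(G) ≤ 2. For the lower bound, the 3 vertices {0, 3, 4} are pairwise adjacent, and any tree decomposition puts a clique entirely inside one bag — forcing width ≥ 2. Combining the bounds, tw(G) = 2.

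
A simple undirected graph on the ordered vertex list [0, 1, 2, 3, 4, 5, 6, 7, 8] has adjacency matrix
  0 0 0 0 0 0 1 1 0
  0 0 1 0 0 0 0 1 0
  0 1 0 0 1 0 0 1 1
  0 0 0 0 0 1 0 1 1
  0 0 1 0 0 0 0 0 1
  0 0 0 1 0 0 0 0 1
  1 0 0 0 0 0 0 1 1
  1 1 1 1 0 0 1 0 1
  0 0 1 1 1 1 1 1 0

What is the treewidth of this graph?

2

A width-2 tree decomposition is:
Bags: B1 = {2, 7, 8}  B2 = {6, 7, 8}  B3 = {0, 6, 7}  B4 = {1, 2, 7}  B5 = {3, 7, 8}  B6 = {3, 5, 8}  B7 = {2, 4, 8}
Tree: B1–B2, B2–B3, B1–B4, B2–B5, B5–B6, B1–B7
Each bag holds 3 vertices, so the decomposition has width 2, which upper-bounds the treewidth. On the other hand G contains the 3-clique {2, 4, 8}. A clique must lie in a single bag of any decomposition, so no decomposition can have width below 2. Therefore the treewidth is 2.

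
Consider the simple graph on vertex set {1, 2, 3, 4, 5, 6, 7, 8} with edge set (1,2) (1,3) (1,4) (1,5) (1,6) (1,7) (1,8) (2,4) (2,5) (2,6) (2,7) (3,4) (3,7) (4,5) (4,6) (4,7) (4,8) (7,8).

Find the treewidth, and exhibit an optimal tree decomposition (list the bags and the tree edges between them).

Treewidth 3.
One optimal decomposition is:
Bags: B1 = {1, 2, 4, 5}  B2 = {1, 2, 4, 7}  B3 = {1, 3, 4, 7}  B4 = {1, 4, 7, 8}  B5 = {1, 2, 4, 6}
Tree: B1–B2, B2–B3, B3–B4, B1–B5

The largest bag has 4 vertices, giving width 3; this decomposition certifies tw(G) ≤ 3. On the other hand G contains the 4-clique {1, 4, 7, 8}. A clique must lie in a single bag of any decomposition, so no decomposition can have width below 3. Therefore the treewidth is 3.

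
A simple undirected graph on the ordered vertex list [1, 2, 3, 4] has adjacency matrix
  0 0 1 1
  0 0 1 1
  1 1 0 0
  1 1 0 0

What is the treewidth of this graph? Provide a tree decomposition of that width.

Treewidth 2.
Bags: B1 = {1, 3, 4}  B2 = {2, 3, 4}
Tree: B1–B2

The largest bag has 3 vertices, giving width 2; this decomposition certifies tw(G) ≤ 2. Since 3–1–4–2–3 is a cycle in G, G is not acyclic. Forests are exactly the graphs of treewidth ≤ 1, so tw(G) ≥ 2. The upper and lower bounds meet at 2, so that is the treewidth.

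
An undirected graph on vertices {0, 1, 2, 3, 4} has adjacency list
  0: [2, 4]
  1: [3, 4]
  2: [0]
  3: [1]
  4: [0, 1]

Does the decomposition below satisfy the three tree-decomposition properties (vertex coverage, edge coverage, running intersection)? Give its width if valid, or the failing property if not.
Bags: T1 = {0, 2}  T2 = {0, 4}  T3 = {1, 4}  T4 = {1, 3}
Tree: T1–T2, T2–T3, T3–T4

Yes; width 1.

Vertex coverage: the bags together contain {0, 1, 2, 3, 4}, the full vertex set. Edge coverage: each edge of G has both endpoints in at least one bag. Running intersection: for every vertex, the bags containing it form a connected subtree. All three properties hold, so this is a valid tree decomposition of width max|bag| − 1 = 1, and hence tw(G) ≤ 1.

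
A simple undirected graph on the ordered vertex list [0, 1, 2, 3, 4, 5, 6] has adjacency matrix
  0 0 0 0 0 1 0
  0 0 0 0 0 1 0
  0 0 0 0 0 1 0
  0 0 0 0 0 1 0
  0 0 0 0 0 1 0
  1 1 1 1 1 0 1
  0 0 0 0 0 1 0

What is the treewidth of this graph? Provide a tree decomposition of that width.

The largest bag has 2 vertices, giving width 1; this decomposition certifies tw(G) ≤ 1. Any graph with an edge has treewidth ≥ 1, and G has the edge 5–6. The upper and lower bounds meet at 1, so that is the treewidth.

Treewidth 1.
One such decomposition:
Bags: B1 = {5, 6}  B2 = {2, 5}  B3 = {1, 5}  B4 = {4, 5}  B5 = {0, 5}  B6 = {3, 5}
Tree: B1–B2, B2–B3, B2–B4, B2–B5, B2–B6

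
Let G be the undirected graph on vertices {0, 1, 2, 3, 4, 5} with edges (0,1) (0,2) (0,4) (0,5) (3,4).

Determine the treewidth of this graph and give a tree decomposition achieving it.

Treewidth 1.
Bags: B1 = {0, 1}  B2 = {0, 2}  B3 = {0, 4}  B4 = {3, 4}  B5 = {0, 5}
Tree: B1–B2, B1–B3, B3–B4, B3–B5

Each bag holds 2 vertices, so the decomposition has width 1, which upper-bounds the treewidth. Any graph with an edge has treewidth ≥ 1, and G has the edge 0–1. The upper and lower bounds meet at 1, so that is the treewidth.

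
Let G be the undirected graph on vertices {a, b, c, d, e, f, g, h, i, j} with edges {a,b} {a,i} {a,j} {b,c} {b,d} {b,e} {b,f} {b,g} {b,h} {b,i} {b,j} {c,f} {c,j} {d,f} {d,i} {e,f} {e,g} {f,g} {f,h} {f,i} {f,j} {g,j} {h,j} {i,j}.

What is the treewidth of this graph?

3

A width-3 tree decomposition is:
Bags: B1 = {b, f, i, j}  B2 = {b, f, h, j}  B3 = {b, c, f, j}  B4 = {b, d, f, i}  B5 = {b, f, g, j}  B6 = {b, e, f, g}  B7 = {a, b, i, j}
Tree: B1–B2, B2–B3, B1–B4, B1–B5, B5–B6, B1–B7
Every bag has size at most 4, so the width is 4 − 1 = 3 and tw(G) ≤ 3. Conversely, {a, b, i, j} is a clique of size 4, and the vertices of any clique must share a bag in every tree decomposition; so some bag has ≥ 4 vertices and tw(G) ≥ 3. Therefore the treewidth is 3.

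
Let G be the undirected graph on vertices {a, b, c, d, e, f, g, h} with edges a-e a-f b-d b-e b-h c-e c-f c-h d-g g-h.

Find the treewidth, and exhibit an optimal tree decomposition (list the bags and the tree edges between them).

Treewidth 2.
One optimal decomposition is:
Bags: B1 = {d, g, h}  B2 = {b, d, h}  B3 = {b, c, h}  B4 = {b, c, e}  B5 = {c, e, f}  B6 = {a, e, f}
Tree: B1–B2, B2–B3, B3–B4, B4–B5, B5–B6

Every bag has size at most 3, so the width is 3 − 1 = 2 and tw(G) ≤ 2. For the lower bound, G contains the cycle g–d–b–h–g, so G is not a forest; only forests have treewidth ≤ 1, hence tw(G) ≥ 2. Hence tw(G) = 2 exactly.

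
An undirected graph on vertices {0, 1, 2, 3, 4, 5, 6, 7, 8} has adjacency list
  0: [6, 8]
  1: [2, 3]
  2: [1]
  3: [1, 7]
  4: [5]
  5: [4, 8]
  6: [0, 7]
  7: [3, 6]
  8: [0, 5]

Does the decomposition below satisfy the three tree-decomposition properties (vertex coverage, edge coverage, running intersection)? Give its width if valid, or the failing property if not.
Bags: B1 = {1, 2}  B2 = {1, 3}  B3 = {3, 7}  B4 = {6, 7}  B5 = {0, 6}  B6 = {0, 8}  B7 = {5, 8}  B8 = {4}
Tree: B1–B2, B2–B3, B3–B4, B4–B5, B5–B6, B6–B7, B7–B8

A tree decomposition must satisfy three properties: every vertex lies in some bag; for every edge, both endpoints lie together in some bag; and for every vertex, the bags containing it form a connected subtree. Here edge (5,4) lies in no bag, so the decomposition is invalid.

No — edge (5,4) lies in no bag.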